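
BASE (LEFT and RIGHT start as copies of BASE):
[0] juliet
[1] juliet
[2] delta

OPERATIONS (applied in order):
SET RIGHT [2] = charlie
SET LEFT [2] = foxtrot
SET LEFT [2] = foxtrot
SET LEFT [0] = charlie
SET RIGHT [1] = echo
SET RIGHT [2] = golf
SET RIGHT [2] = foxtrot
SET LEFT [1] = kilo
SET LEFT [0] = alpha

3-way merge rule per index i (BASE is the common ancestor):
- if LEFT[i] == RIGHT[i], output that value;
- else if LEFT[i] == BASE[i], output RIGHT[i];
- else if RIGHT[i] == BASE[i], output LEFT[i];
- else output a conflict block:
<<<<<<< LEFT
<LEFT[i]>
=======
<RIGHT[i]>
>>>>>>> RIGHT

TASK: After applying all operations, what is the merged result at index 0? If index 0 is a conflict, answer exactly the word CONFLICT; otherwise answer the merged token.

Answer: alpha

Derivation:
Final LEFT:  [alpha, kilo, foxtrot]
Final RIGHT: [juliet, echo, foxtrot]
i=0: L=alpha, R=juliet=BASE -> take LEFT -> alpha
i=1: BASE=juliet L=kilo R=echo all differ -> CONFLICT
i=2: L=foxtrot R=foxtrot -> agree -> foxtrot
Index 0 -> alpha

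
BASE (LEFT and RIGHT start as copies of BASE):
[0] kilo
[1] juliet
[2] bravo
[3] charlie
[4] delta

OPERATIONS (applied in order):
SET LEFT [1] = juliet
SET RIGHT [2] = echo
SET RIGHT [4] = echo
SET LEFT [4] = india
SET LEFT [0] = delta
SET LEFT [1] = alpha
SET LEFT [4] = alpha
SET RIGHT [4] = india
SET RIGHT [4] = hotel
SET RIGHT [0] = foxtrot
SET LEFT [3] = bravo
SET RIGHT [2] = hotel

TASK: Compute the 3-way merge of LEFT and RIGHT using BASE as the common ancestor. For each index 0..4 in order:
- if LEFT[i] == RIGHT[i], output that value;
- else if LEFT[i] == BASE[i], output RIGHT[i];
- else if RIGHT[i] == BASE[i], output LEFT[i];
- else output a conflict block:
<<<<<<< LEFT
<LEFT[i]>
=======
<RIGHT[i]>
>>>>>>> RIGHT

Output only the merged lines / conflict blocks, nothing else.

Final LEFT:  [delta, alpha, bravo, bravo, alpha]
Final RIGHT: [foxtrot, juliet, hotel, charlie, hotel]
i=0: BASE=kilo L=delta R=foxtrot all differ -> CONFLICT
i=1: L=alpha, R=juliet=BASE -> take LEFT -> alpha
i=2: L=bravo=BASE, R=hotel -> take RIGHT -> hotel
i=3: L=bravo, R=charlie=BASE -> take LEFT -> bravo
i=4: BASE=delta L=alpha R=hotel all differ -> CONFLICT

Answer: <<<<<<< LEFT
delta
=======
foxtrot
>>>>>>> RIGHT
alpha
hotel
bravo
<<<<<<< LEFT
alpha
=======
hotel
>>>>>>> RIGHT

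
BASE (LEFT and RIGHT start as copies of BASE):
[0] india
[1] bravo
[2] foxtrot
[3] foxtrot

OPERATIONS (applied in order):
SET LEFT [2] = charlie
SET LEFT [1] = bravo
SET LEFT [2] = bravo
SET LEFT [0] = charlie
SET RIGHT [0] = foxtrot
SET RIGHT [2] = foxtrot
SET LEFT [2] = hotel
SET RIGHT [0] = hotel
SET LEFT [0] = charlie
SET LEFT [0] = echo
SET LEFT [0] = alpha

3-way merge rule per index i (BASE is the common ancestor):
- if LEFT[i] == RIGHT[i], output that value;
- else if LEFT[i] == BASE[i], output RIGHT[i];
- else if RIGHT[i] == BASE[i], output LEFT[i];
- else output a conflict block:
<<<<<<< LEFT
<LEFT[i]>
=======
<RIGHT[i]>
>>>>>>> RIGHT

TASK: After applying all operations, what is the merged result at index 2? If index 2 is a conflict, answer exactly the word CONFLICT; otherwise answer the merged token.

Final LEFT:  [alpha, bravo, hotel, foxtrot]
Final RIGHT: [hotel, bravo, foxtrot, foxtrot]
i=0: BASE=india L=alpha R=hotel all differ -> CONFLICT
i=1: L=bravo R=bravo -> agree -> bravo
i=2: L=hotel, R=foxtrot=BASE -> take LEFT -> hotel
i=3: L=foxtrot R=foxtrot -> agree -> foxtrot
Index 2 -> hotel

Answer: hotel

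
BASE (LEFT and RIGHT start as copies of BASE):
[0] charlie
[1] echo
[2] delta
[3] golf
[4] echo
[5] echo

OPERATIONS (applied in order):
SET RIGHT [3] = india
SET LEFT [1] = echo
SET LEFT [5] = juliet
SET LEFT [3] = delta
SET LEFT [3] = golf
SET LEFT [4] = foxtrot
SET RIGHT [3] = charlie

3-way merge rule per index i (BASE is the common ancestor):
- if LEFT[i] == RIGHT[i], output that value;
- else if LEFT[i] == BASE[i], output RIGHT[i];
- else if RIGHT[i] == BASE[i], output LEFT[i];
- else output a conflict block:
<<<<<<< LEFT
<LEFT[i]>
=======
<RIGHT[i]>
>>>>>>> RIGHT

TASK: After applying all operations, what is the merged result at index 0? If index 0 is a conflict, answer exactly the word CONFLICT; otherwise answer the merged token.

Answer: charlie

Derivation:
Final LEFT:  [charlie, echo, delta, golf, foxtrot, juliet]
Final RIGHT: [charlie, echo, delta, charlie, echo, echo]
i=0: L=charlie R=charlie -> agree -> charlie
i=1: L=echo R=echo -> agree -> echo
i=2: L=delta R=delta -> agree -> delta
i=3: L=golf=BASE, R=charlie -> take RIGHT -> charlie
i=4: L=foxtrot, R=echo=BASE -> take LEFT -> foxtrot
i=5: L=juliet, R=echo=BASE -> take LEFT -> juliet
Index 0 -> charlie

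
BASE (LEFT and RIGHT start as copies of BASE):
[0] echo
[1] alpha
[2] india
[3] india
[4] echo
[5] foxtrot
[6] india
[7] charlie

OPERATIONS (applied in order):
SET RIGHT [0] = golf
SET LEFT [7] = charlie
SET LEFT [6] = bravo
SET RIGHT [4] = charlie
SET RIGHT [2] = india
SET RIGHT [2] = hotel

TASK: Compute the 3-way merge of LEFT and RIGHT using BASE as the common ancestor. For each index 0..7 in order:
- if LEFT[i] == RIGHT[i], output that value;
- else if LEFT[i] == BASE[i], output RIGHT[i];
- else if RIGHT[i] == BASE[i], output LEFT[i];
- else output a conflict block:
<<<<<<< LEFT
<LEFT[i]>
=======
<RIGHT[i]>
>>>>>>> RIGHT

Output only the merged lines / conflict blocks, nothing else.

Final LEFT:  [echo, alpha, india, india, echo, foxtrot, bravo, charlie]
Final RIGHT: [golf, alpha, hotel, india, charlie, foxtrot, india, charlie]
i=0: L=echo=BASE, R=golf -> take RIGHT -> golf
i=1: L=alpha R=alpha -> agree -> alpha
i=2: L=india=BASE, R=hotel -> take RIGHT -> hotel
i=3: L=india R=india -> agree -> india
i=4: L=echo=BASE, R=charlie -> take RIGHT -> charlie
i=5: L=foxtrot R=foxtrot -> agree -> foxtrot
i=6: L=bravo, R=india=BASE -> take LEFT -> bravo
i=7: L=charlie R=charlie -> agree -> charlie

Answer: golf
alpha
hotel
india
charlie
foxtrot
bravo
charlie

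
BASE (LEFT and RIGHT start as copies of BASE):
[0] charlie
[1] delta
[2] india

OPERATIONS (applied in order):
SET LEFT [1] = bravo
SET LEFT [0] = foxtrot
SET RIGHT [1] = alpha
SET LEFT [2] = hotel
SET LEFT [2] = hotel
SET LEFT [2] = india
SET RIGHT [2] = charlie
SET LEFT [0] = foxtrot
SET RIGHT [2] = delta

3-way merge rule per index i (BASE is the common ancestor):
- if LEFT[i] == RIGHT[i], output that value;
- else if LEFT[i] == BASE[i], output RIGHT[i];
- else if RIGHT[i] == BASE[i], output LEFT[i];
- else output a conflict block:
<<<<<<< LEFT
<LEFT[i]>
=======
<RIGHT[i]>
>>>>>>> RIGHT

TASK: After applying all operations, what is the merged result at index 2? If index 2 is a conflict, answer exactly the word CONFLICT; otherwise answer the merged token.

Answer: delta

Derivation:
Final LEFT:  [foxtrot, bravo, india]
Final RIGHT: [charlie, alpha, delta]
i=0: L=foxtrot, R=charlie=BASE -> take LEFT -> foxtrot
i=1: BASE=delta L=bravo R=alpha all differ -> CONFLICT
i=2: L=india=BASE, R=delta -> take RIGHT -> delta
Index 2 -> delta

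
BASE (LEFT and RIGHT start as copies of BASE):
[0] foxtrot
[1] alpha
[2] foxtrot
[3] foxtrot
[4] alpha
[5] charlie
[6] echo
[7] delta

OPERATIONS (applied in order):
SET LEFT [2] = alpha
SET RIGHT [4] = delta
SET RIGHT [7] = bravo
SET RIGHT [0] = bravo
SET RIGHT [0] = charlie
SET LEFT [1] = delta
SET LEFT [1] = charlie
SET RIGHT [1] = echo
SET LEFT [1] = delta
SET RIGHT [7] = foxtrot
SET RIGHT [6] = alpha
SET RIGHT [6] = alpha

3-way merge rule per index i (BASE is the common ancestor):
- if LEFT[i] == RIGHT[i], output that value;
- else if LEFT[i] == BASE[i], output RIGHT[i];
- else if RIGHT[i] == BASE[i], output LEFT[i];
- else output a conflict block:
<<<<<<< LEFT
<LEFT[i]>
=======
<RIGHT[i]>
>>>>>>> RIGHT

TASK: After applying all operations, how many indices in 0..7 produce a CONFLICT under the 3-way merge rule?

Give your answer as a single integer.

Final LEFT:  [foxtrot, delta, alpha, foxtrot, alpha, charlie, echo, delta]
Final RIGHT: [charlie, echo, foxtrot, foxtrot, delta, charlie, alpha, foxtrot]
i=0: L=foxtrot=BASE, R=charlie -> take RIGHT -> charlie
i=1: BASE=alpha L=delta R=echo all differ -> CONFLICT
i=2: L=alpha, R=foxtrot=BASE -> take LEFT -> alpha
i=3: L=foxtrot R=foxtrot -> agree -> foxtrot
i=4: L=alpha=BASE, R=delta -> take RIGHT -> delta
i=5: L=charlie R=charlie -> agree -> charlie
i=6: L=echo=BASE, R=alpha -> take RIGHT -> alpha
i=7: L=delta=BASE, R=foxtrot -> take RIGHT -> foxtrot
Conflict count: 1

Answer: 1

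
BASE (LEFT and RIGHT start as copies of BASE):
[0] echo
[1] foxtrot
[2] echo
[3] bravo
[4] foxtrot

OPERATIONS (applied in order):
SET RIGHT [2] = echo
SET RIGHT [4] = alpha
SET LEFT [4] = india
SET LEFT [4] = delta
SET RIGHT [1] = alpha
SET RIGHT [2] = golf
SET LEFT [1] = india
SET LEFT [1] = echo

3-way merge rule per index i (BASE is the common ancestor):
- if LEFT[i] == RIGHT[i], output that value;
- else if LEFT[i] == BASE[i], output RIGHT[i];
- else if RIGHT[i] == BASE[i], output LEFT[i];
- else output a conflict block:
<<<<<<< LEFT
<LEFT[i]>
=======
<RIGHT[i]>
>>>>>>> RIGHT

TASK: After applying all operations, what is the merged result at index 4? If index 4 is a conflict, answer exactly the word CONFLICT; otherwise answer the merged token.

Final LEFT:  [echo, echo, echo, bravo, delta]
Final RIGHT: [echo, alpha, golf, bravo, alpha]
i=0: L=echo R=echo -> agree -> echo
i=1: BASE=foxtrot L=echo R=alpha all differ -> CONFLICT
i=2: L=echo=BASE, R=golf -> take RIGHT -> golf
i=3: L=bravo R=bravo -> agree -> bravo
i=4: BASE=foxtrot L=delta R=alpha all differ -> CONFLICT
Index 4 -> CONFLICT

Answer: CONFLICT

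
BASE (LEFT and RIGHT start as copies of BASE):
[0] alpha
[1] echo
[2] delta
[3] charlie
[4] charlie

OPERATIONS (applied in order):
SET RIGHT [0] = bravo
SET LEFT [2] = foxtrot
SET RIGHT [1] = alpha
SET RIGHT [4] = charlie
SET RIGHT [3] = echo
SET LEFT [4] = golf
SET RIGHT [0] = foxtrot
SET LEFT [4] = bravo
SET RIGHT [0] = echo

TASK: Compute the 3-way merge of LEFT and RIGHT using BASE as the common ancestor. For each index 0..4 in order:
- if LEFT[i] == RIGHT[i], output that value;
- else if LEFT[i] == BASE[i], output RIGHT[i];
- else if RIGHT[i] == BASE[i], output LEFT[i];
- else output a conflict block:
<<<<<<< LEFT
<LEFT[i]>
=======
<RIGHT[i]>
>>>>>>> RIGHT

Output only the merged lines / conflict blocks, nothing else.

Final LEFT:  [alpha, echo, foxtrot, charlie, bravo]
Final RIGHT: [echo, alpha, delta, echo, charlie]
i=0: L=alpha=BASE, R=echo -> take RIGHT -> echo
i=1: L=echo=BASE, R=alpha -> take RIGHT -> alpha
i=2: L=foxtrot, R=delta=BASE -> take LEFT -> foxtrot
i=3: L=charlie=BASE, R=echo -> take RIGHT -> echo
i=4: L=bravo, R=charlie=BASE -> take LEFT -> bravo

Answer: echo
alpha
foxtrot
echo
bravo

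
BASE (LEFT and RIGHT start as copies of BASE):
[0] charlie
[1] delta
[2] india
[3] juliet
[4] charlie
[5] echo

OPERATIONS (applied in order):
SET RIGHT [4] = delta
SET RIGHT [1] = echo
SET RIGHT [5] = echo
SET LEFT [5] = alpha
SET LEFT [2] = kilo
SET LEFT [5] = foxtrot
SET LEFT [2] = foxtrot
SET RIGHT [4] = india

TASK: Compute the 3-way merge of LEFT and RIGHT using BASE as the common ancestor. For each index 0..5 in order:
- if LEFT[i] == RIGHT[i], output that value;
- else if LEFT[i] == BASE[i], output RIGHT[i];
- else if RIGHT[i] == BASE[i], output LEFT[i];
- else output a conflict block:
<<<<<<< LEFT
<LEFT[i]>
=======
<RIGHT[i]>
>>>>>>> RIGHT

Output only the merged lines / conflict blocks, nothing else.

Final LEFT:  [charlie, delta, foxtrot, juliet, charlie, foxtrot]
Final RIGHT: [charlie, echo, india, juliet, india, echo]
i=0: L=charlie R=charlie -> agree -> charlie
i=1: L=delta=BASE, R=echo -> take RIGHT -> echo
i=2: L=foxtrot, R=india=BASE -> take LEFT -> foxtrot
i=3: L=juliet R=juliet -> agree -> juliet
i=4: L=charlie=BASE, R=india -> take RIGHT -> india
i=5: L=foxtrot, R=echo=BASE -> take LEFT -> foxtrot

Answer: charlie
echo
foxtrot
juliet
india
foxtrot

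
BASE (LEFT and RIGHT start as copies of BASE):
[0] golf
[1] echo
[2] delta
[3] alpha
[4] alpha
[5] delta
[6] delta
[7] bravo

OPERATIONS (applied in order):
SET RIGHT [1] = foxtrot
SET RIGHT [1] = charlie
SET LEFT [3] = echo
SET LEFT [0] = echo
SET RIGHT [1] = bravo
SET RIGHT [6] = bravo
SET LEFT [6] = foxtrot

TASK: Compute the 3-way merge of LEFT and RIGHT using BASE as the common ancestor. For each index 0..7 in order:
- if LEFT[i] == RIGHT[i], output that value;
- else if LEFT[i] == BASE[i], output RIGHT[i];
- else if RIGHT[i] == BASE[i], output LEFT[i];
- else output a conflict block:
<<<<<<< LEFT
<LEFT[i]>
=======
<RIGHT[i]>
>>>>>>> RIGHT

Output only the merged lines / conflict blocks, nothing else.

Final LEFT:  [echo, echo, delta, echo, alpha, delta, foxtrot, bravo]
Final RIGHT: [golf, bravo, delta, alpha, alpha, delta, bravo, bravo]
i=0: L=echo, R=golf=BASE -> take LEFT -> echo
i=1: L=echo=BASE, R=bravo -> take RIGHT -> bravo
i=2: L=delta R=delta -> agree -> delta
i=3: L=echo, R=alpha=BASE -> take LEFT -> echo
i=4: L=alpha R=alpha -> agree -> alpha
i=5: L=delta R=delta -> agree -> delta
i=6: BASE=delta L=foxtrot R=bravo all differ -> CONFLICT
i=7: L=bravo R=bravo -> agree -> bravo

Answer: echo
bravo
delta
echo
alpha
delta
<<<<<<< LEFT
foxtrot
=======
bravo
>>>>>>> RIGHT
bravo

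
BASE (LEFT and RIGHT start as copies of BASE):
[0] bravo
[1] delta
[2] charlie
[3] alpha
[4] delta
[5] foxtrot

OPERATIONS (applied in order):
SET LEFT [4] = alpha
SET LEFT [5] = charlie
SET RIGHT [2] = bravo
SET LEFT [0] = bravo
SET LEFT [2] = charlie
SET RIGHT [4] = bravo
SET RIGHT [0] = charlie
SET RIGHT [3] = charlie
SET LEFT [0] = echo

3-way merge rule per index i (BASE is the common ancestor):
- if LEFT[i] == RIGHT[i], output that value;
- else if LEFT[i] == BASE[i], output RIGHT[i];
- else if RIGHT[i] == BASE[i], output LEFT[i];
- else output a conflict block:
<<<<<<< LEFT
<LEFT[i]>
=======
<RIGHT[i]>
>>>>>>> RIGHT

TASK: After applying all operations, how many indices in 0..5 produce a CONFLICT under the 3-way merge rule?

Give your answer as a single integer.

Final LEFT:  [echo, delta, charlie, alpha, alpha, charlie]
Final RIGHT: [charlie, delta, bravo, charlie, bravo, foxtrot]
i=0: BASE=bravo L=echo R=charlie all differ -> CONFLICT
i=1: L=delta R=delta -> agree -> delta
i=2: L=charlie=BASE, R=bravo -> take RIGHT -> bravo
i=3: L=alpha=BASE, R=charlie -> take RIGHT -> charlie
i=4: BASE=delta L=alpha R=bravo all differ -> CONFLICT
i=5: L=charlie, R=foxtrot=BASE -> take LEFT -> charlie
Conflict count: 2

Answer: 2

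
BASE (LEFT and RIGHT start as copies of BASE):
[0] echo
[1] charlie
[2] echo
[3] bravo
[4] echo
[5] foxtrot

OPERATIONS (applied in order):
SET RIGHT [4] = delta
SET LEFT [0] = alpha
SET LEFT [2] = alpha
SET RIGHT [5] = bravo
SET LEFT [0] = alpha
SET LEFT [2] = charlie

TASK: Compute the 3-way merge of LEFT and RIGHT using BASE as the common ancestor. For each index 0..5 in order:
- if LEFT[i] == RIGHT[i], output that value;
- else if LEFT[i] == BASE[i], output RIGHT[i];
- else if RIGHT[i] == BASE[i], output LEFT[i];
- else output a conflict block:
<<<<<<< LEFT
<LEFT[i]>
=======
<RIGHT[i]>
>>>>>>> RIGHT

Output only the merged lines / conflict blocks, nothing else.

Answer: alpha
charlie
charlie
bravo
delta
bravo

Derivation:
Final LEFT:  [alpha, charlie, charlie, bravo, echo, foxtrot]
Final RIGHT: [echo, charlie, echo, bravo, delta, bravo]
i=0: L=alpha, R=echo=BASE -> take LEFT -> alpha
i=1: L=charlie R=charlie -> agree -> charlie
i=2: L=charlie, R=echo=BASE -> take LEFT -> charlie
i=3: L=bravo R=bravo -> agree -> bravo
i=4: L=echo=BASE, R=delta -> take RIGHT -> delta
i=5: L=foxtrot=BASE, R=bravo -> take RIGHT -> bravo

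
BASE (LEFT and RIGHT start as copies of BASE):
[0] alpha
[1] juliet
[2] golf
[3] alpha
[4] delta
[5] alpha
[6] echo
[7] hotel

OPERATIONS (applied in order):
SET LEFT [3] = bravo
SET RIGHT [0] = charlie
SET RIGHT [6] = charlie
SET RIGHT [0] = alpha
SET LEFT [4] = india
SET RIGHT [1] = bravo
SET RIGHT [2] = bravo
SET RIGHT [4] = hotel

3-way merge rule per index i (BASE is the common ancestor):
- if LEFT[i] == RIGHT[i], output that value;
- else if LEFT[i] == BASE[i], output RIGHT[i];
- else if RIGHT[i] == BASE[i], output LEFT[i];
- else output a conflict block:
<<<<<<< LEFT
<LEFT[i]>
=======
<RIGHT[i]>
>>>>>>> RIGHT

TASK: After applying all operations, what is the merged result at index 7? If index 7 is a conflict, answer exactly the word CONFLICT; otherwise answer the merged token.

Final LEFT:  [alpha, juliet, golf, bravo, india, alpha, echo, hotel]
Final RIGHT: [alpha, bravo, bravo, alpha, hotel, alpha, charlie, hotel]
i=0: L=alpha R=alpha -> agree -> alpha
i=1: L=juliet=BASE, R=bravo -> take RIGHT -> bravo
i=2: L=golf=BASE, R=bravo -> take RIGHT -> bravo
i=3: L=bravo, R=alpha=BASE -> take LEFT -> bravo
i=4: BASE=delta L=india R=hotel all differ -> CONFLICT
i=5: L=alpha R=alpha -> agree -> alpha
i=6: L=echo=BASE, R=charlie -> take RIGHT -> charlie
i=7: L=hotel R=hotel -> agree -> hotel
Index 7 -> hotel

Answer: hotel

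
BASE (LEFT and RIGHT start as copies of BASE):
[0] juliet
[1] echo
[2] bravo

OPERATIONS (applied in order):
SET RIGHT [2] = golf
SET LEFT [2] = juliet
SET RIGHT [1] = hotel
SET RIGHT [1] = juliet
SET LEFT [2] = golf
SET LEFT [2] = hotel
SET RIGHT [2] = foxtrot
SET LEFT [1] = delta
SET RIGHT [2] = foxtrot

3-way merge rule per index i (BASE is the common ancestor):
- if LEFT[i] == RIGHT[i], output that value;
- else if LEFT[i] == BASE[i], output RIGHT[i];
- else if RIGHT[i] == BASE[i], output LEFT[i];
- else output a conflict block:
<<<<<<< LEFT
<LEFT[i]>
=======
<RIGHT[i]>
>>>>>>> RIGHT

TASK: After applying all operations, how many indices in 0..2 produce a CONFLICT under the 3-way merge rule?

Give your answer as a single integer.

Answer: 2

Derivation:
Final LEFT:  [juliet, delta, hotel]
Final RIGHT: [juliet, juliet, foxtrot]
i=0: L=juliet R=juliet -> agree -> juliet
i=1: BASE=echo L=delta R=juliet all differ -> CONFLICT
i=2: BASE=bravo L=hotel R=foxtrot all differ -> CONFLICT
Conflict count: 2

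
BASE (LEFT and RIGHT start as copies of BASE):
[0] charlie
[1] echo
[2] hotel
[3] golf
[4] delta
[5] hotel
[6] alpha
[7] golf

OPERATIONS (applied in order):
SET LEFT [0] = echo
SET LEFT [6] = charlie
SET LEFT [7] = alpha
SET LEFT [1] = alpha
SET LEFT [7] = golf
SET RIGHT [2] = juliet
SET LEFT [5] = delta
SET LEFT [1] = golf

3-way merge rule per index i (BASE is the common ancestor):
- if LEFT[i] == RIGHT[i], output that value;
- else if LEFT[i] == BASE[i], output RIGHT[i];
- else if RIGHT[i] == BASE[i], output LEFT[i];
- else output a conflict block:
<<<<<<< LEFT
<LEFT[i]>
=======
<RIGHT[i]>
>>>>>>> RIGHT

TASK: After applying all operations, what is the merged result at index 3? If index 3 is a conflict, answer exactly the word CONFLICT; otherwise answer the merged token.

Answer: golf

Derivation:
Final LEFT:  [echo, golf, hotel, golf, delta, delta, charlie, golf]
Final RIGHT: [charlie, echo, juliet, golf, delta, hotel, alpha, golf]
i=0: L=echo, R=charlie=BASE -> take LEFT -> echo
i=1: L=golf, R=echo=BASE -> take LEFT -> golf
i=2: L=hotel=BASE, R=juliet -> take RIGHT -> juliet
i=3: L=golf R=golf -> agree -> golf
i=4: L=delta R=delta -> agree -> delta
i=5: L=delta, R=hotel=BASE -> take LEFT -> delta
i=6: L=charlie, R=alpha=BASE -> take LEFT -> charlie
i=7: L=golf R=golf -> agree -> golf
Index 3 -> golf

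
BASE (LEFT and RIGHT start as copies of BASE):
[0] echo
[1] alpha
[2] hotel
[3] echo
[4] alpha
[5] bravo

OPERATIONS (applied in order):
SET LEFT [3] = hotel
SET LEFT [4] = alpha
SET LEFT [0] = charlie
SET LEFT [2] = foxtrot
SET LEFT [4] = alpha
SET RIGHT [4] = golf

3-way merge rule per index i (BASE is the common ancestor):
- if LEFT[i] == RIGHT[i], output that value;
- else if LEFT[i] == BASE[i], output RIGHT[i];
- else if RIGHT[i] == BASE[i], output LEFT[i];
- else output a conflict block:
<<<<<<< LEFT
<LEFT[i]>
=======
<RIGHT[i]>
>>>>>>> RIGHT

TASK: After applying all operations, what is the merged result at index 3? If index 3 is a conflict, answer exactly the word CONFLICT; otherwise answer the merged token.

Final LEFT:  [charlie, alpha, foxtrot, hotel, alpha, bravo]
Final RIGHT: [echo, alpha, hotel, echo, golf, bravo]
i=0: L=charlie, R=echo=BASE -> take LEFT -> charlie
i=1: L=alpha R=alpha -> agree -> alpha
i=2: L=foxtrot, R=hotel=BASE -> take LEFT -> foxtrot
i=3: L=hotel, R=echo=BASE -> take LEFT -> hotel
i=4: L=alpha=BASE, R=golf -> take RIGHT -> golf
i=5: L=bravo R=bravo -> agree -> bravo
Index 3 -> hotel

Answer: hotel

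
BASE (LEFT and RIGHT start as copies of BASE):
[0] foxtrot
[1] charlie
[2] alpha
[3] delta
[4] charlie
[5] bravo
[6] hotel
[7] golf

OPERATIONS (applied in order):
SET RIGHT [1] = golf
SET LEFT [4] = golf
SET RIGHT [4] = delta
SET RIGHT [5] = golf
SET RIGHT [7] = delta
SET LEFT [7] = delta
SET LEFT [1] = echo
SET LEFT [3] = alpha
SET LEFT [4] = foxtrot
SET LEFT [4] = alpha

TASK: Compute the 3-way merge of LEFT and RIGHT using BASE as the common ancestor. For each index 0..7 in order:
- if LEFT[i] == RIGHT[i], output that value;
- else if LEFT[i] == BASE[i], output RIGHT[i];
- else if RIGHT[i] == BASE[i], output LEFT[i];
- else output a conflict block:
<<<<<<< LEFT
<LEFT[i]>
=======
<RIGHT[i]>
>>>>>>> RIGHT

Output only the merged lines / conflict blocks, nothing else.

Final LEFT:  [foxtrot, echo, alpha, alpha, alpha, bravo, hotel, delta]
Final RIGHT: [foxtrot, golf, alpha, delta, delta, golf, hotel, delta]
i=0: L=foxtrot R=foxtrot -> agree -> foxtrot
i=1: BASE=charlie L=echo R=golf all differ -> CONFLICT
i=2: L=alpha R=alpha -> agree -> alpha
i=3: L=alpha, R=delta=BASE -> take LEFT -> alpha
i=4: BASE=charlie L=alpha R=delta all differ -> CONFLICT
i=5: L=bravo=BASE, R=golf -> take RIGHT -> golf
i=6: L=hotel R=hotel -> agree -> hotel
i=7: L=delta R=delta -> agree -> delta

Answer: foxtrot
<<<<<<< LEFT
echo
=======
golf
>>>>>>> RIGHT
alpha
alpha
<<<<<<< LEFT
alpha
=======
delta
>>>>>>> RIGHT
golf
hotel
delta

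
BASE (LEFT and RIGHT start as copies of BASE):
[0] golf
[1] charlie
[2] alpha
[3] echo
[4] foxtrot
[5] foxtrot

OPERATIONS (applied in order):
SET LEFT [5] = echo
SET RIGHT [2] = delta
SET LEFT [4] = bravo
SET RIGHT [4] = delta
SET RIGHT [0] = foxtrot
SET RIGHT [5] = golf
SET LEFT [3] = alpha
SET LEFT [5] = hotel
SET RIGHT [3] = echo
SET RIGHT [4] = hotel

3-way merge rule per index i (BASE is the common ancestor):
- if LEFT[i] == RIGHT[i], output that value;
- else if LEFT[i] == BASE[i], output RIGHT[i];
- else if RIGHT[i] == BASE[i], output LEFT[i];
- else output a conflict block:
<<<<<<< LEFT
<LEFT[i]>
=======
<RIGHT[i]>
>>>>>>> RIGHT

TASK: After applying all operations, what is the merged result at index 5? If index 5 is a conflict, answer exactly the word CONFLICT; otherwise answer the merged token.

Answer: CONFLICT

Derivation:
Final LEFT:  [golf, charlie, alpha, alpha, bravo, hotel]
Final RIGHT: [foxtrot, charlie, delta, echo, hotel, golf]
i=0: L=golf=BASE, R=foxtrot -> take RIGHT -> foxtrot
i=1: L=charlie R=charlie -> agree -> charlie
i=2: L=alpha=BASE, R=delta -> take RIGHT -> delta
i=3: L=alpha, R=echo=BASE -> take LEFT -> alpha
i=4: BASE=foxtrot L=bravo R=hotel all differ -> CONFLICT
i=5: BASE=foxtrot L=hotel R=golf all differ -> CONFLICT
Index 5 -> CONFLICT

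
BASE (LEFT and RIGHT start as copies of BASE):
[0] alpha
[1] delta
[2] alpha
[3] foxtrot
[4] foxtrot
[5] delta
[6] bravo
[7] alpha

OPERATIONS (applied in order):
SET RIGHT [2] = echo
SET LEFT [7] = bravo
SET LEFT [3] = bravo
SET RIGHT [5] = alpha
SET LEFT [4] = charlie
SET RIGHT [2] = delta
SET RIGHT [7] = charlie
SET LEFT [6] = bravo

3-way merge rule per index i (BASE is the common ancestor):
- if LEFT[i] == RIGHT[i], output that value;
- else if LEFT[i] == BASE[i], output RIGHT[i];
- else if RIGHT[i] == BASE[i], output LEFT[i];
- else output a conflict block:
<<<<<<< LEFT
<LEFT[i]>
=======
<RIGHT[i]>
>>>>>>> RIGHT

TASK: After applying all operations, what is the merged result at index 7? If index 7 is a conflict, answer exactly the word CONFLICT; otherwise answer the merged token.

Final LEFT:  [alpha, delta, alpha, bravo, charlie, delta, bravo, bravo]
Final RIGHT: [alpha, delta, delta, foxtrot, foxtrot, alpha, bravo, charlie]
i=0: L=alpha R=alpha -> agree -> alpha
i=1: L=delta R=delta -> agree -> delta
i=2: L=alpha=BASE, R=delta -> take RIGHT -> delta
i=3: L=bravo, R=foxtrot=BASE -> take LEFT -> bravo
i=4: L=charlie, R=foxtrot=BASE -> take LEFT -> charlie
i=5: L=delta=BASE, R=alpha -> take RIGHT -> alpha
i=6: L=bravo R=bravo -> agree -> bravo
i=7: BASE=alpha L=bravo R=charlie all differ -> CONFLICT
Index 7 -> CONFLICT

Answer: CONFLICT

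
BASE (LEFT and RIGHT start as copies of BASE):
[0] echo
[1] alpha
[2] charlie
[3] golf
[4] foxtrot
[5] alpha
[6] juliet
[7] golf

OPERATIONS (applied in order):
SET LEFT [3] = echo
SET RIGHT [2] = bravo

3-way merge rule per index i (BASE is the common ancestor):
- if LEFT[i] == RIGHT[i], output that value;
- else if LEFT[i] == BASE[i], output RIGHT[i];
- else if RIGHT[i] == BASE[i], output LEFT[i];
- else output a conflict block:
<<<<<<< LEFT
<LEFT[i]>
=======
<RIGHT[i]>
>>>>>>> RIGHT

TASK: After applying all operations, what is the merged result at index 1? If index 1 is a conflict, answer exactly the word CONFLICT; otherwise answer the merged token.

Final LEFT:  [echo, alpha, charlie, echo, foxtrot, alpha, juliet, golf]
Final RIGHT: [echo, alpha, bravo, golf, foxtrot, alpha, juliet, golf]
i=0: L=echo R=echo -> agree -> echo
i=1: L=alpha R=alpha -> agree -> alpha
i=2: L=charlie=BASE, R=bravo -> take RIGHT -> bravo
i=3: L=echo, R=golf=BASE -> take LEFT -> echo
i=4: L=foxtrot R=foxtrot -> agree -> foxtrot
i=5: L=alpha R=alpha -> agree -> alpha
i=6: L=juliet R=juliet -> agree -> juliet
i=7: L=golf R=golf -> agree -> golf
Index 1 -> alpha

Answer: alpha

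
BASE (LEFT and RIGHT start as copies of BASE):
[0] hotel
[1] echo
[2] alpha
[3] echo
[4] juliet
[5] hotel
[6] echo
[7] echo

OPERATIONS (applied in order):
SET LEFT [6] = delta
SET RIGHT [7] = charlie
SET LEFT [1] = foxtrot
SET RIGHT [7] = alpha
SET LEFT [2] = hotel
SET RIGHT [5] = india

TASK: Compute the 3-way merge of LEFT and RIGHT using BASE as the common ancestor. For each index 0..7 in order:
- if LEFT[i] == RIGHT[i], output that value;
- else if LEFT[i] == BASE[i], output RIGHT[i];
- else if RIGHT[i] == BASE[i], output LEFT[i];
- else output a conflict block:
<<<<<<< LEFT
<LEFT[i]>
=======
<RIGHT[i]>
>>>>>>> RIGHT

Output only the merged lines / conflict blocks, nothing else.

Answer: hotel
foxtrot
hotel
echo
juliet
india
delta
alpha

Derivation:
Final LEFT:  [hotel, foxtrot, hotel, echo, juliet, hotel, delta, echo]
Final RIGHT: [hotel, echo, alpha, echo, juliet, india, echo, alpha]
i=0: L=hotel R=hotel -> agree -> hotel
i=1: L=foxtrot, R=echo=BASE -> take LEFT -> foxtrot
i=2: L=hotel, R=alpha=BASE -> take LEFT -> hotel
i=3: L=echo R=echo -> agree -> echo
i=4: L=juliet R=juliet -> agree -> juliet
i=5: L=hotel=BASE, R=india -> take RIGHT -> india
i=6: L=delta, R=echo=BASE -> take LEFT -> delta
i=7: L=echo=BASE, R=alpha -> take RIGHT -> alpha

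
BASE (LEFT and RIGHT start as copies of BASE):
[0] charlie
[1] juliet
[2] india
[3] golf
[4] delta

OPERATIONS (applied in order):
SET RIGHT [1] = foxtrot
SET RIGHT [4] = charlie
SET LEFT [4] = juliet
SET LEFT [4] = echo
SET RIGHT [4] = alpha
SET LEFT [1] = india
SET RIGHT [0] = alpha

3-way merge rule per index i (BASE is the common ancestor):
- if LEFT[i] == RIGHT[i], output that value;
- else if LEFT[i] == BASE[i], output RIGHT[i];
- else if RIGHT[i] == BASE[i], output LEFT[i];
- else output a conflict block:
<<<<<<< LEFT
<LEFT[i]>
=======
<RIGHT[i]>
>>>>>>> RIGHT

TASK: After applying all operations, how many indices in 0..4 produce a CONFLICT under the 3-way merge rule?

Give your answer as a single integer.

Answer: 2

Derivation:
Final LEFT:  [charlie, india, india, golf, echo]
Final RIGHT: [alpha, foxtrot, india, golf, alpha]
i=0: L=charlie=BASE, R=alpha -> take RIGHT -> alpha
i=1: BASE=juliet L=india R=foxtrot all differ -> CONFLICT
i=2: L=india R=india -> agree -> india
i=3: L=golf R=golf -> agree -> golf
i=4: BASE=delta L=echo R=alpha all differ -> CONFLICT
Conflict count: 2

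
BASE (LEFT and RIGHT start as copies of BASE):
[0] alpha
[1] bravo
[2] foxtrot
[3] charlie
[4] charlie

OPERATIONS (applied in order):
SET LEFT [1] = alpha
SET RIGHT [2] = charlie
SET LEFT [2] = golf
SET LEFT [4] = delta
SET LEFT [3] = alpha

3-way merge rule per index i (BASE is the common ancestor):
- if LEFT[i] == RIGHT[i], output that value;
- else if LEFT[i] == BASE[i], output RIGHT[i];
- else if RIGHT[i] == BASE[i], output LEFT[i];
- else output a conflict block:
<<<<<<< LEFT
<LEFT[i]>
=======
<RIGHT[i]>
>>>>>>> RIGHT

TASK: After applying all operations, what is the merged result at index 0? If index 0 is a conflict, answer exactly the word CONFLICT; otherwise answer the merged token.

Answer: alpha

Derivation:
Final LEFT:  [alpha, alpha, golf, alpha, delta]
Final RIGHT: [alpha, bravo, charlie, charlie, charlie]
i=0: L=alpha R=alpha -> agree -> alpha
i=1: L=alpha, R=bravo=BASE -> take LEFT -> alpha
i=2: BASE=foxtrot L=golf R=charlie all differ -> CONFLICT
i=3: L=alpha, R=charlie=BASE -> take LEFT -> alpha
i=4: L=delta, R=charlie=BASE -> take LEFT -> delta
Index 0 -> alpha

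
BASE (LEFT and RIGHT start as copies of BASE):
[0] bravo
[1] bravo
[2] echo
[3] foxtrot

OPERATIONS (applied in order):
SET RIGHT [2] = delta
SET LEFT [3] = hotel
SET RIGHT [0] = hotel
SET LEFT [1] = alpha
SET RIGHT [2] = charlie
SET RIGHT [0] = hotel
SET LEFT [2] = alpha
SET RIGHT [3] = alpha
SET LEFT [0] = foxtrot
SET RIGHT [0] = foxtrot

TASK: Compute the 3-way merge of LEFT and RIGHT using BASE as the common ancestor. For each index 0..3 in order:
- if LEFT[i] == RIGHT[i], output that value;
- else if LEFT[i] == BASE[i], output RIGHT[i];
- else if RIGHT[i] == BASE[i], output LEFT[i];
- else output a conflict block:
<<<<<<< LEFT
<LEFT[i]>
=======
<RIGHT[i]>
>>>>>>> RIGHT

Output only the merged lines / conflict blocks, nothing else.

Answer: foxtrot
alpha
<<<<<<< LEFT
alpha
=======
charlie
>>>>>>> RIGHT
<<<<<<< LEFT
hotel
=======
alpha
>>>>>>> RIGHT

Derivation:
Final LEFT:  [foxtrot, alpha, alpha, hotel]
Final RIGHT: [foxtrot, bravo, charlie, alpha]
i=0: L=foxtrot R=foxtrot -> agree -> foxtrot
i=1: L=alpha, R=bravo=BASE -> take LEFT -> alpha
i=2: BASE=echo L=alpha R=charlie all differ -> CONFLICT
i=3: BASE=foxtrot L=hotel R=alpha all differ -> CONFLICT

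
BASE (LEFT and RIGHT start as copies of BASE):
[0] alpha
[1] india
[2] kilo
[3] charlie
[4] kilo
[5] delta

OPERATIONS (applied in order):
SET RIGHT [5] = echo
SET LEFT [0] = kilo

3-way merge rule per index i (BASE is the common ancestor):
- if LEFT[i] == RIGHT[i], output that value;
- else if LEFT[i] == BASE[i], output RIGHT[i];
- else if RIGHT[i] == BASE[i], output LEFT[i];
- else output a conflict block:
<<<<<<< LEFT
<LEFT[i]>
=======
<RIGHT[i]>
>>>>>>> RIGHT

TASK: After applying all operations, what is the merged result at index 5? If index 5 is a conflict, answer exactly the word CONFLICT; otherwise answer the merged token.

Answer: echo

Derivation:
Final LEFT:  [kilo, india, kilo, charlie, kilo, delta]
Final RIGHT: [alpha, india, kilo, charlie, kilo, echo]
i=0: L=kilo, R=alpha=BASE -> take LEFT -> kilo
i=1: L=india R=india -> agree -> india
i=2: L=kilo R=kilo -> agree -> kilo
i=3: L=charlie R=charlie -> agree -> charlie
i=4: L=kilo R=kilo -> agree -> kilo
i=5: L=delta=BASE, R=echo -> take RIGHT -> echo
Index 5 -> echo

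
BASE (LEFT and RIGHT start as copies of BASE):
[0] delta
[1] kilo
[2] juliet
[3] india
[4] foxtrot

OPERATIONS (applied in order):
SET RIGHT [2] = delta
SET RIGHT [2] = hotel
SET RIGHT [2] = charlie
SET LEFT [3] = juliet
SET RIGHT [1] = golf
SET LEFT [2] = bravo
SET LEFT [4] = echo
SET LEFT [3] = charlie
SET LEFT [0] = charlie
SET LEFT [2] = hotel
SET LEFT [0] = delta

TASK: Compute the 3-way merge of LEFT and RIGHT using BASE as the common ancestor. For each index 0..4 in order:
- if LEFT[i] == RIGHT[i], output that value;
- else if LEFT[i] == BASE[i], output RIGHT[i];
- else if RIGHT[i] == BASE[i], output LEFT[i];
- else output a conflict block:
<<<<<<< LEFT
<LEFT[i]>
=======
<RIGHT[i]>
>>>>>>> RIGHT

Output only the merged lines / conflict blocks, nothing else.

Answer: delta
golf
<<<<<<< LEFT
hotel
=======
charlie
>>>>>>> RIGHT
charlie
echo

Derivation:
Final LEFT:  [delta, kilo, hotel, charlie, echo]
Final RIGHT: [delta, golf, charlie, india, foxtrot]
i=0: L=delta R=delta -> agree -> delta
i=1: L=kilo=BASE, R=golf -> take RIGHT -> golf
i=2: BASE=juliet L=hotel R=charlie all differ -> CONFLICT
i=3: L=charlie, R=india=BASE -> take LEFT -> charlie
i=4: L=echo, R=foxtrot=BASE -> take LEFT -> echo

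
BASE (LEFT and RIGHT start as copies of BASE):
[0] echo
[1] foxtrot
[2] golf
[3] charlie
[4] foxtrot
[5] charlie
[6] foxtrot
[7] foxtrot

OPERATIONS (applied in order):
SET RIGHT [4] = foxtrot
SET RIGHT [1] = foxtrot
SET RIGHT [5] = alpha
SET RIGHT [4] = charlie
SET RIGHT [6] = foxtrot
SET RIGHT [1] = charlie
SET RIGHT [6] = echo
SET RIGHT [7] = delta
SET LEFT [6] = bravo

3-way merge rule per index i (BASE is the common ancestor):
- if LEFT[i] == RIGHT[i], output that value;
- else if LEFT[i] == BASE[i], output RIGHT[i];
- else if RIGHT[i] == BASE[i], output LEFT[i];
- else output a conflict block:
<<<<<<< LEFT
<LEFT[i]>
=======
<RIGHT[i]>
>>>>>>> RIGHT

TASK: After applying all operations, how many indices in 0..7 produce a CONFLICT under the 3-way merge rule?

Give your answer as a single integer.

Final LEFT:  [echo, foxtrot, golf, charlie, foxtrot, charlie, bravo, foxtrot]
Final RIGHT: [echo, charlie, golf, charlie, charlie, alpha, echo, delta]
i=0: L=echo R=echo -> agree -> echo
i=1: L=foxtrot=BASE, R=charlie -> take RIGHT -> charlie
i=2: L=golf R=golf -> agree -> golf
i=3: L=charlie R=charlie -> agree -> charlie
i=4: L=foxtrot=BASE, R=charlie -> take RIGHT -> charlie
i=5: L=charlie=BASE, R=alpha -> take RIGHT -> alpha
i=6: BASE=foxtrot L=bravo R=echo all differ -> CONFLICT
i=7: L=foxtrot=BASE, R=delta -> take RIGHT -> delta
Conflict count: 1

Answer: 1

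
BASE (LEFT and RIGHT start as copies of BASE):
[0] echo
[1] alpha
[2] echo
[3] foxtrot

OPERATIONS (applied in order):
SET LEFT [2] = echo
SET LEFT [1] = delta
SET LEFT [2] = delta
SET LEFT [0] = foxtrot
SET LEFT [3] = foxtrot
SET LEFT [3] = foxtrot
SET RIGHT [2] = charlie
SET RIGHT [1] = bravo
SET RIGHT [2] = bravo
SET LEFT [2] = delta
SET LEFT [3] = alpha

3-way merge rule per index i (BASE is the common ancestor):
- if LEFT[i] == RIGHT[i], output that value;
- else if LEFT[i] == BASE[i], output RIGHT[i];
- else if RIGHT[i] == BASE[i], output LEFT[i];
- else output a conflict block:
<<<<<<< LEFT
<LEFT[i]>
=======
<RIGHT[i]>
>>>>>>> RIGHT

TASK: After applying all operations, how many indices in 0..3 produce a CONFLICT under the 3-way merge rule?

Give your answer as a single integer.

Final LEFT:  [foxtrot, delta, delta, alpha]
Final RIGHT: [echo, bravo, bravo, foxtrot]
i=0: L=foxtrot, R=echo=BASE -> take LEFT -> foxtrot
i=1: BASE=alpha L=delta R=bravo all differ -> CONFLICT
i=2: BASE=echo L=delta R=bravo all differ -> CONFLICT
i=3: L=alpha, R=foxtrot=BASE -> take LEFT -> alpha
Conflict count: 2

Answer: 2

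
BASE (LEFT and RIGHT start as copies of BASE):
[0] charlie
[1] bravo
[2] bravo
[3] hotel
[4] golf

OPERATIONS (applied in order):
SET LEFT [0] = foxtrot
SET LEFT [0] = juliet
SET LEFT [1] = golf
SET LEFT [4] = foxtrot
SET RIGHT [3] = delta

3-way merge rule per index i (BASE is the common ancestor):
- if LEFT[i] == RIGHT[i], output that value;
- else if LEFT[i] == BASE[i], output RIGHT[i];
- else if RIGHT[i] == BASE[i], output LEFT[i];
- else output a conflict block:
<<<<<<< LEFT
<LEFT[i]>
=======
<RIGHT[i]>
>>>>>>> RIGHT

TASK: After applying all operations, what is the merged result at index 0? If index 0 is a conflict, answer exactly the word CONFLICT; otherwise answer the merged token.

Answer: juliet

Derivation:
Final LEFT:  [juliet, golf, bravo, hotel, foxtrot]
Final RIGHT: [charlie, bravo, bravo, delta, golf]
i=0: L=juliet, R=charlie=BASE -> take LEFT -> juliet
i=1: L=golf, R=bravo=BASE -> take LEFT -> golf
i=2: L=bravo R=bravo -> agree -> bravo
i=3: L=hotel=BASE, R=delta -> take RIGHT -> delta
i=4: L=foxtrot, R=golf=BASE -> take LEFT -> foxtrot
Index 0 -> juliet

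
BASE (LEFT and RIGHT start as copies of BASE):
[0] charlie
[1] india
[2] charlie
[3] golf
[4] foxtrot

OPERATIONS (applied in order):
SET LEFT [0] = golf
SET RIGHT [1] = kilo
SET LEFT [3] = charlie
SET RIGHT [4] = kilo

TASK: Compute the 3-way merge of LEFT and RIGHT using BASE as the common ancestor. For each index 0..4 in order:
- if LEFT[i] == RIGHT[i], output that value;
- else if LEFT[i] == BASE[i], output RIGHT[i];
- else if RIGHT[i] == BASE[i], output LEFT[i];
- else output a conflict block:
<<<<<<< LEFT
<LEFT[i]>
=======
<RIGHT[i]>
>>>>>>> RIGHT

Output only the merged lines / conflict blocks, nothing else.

Final LEFT:  [golf, india, charlie, charlie, foxtrot]
Final RIGHT: [charlie, kilo, charlie, golf, kilo]
i=0: L=golf, R=charlie=BASE -> take LEFT -> golf
i=1: L=india=BASE, R=kilo -> take RIGHT -> kilo
i=2: L=charlie R=charlie -> agree -> charlie
i=3: L=charlie, R=golf=BASE -> take LEFT -> charlie
i=4: L=foxtrot=BASE, R=kilo -> take RIGHT -> kilo

Answer: golf
kilo
charlie
charlie
kilo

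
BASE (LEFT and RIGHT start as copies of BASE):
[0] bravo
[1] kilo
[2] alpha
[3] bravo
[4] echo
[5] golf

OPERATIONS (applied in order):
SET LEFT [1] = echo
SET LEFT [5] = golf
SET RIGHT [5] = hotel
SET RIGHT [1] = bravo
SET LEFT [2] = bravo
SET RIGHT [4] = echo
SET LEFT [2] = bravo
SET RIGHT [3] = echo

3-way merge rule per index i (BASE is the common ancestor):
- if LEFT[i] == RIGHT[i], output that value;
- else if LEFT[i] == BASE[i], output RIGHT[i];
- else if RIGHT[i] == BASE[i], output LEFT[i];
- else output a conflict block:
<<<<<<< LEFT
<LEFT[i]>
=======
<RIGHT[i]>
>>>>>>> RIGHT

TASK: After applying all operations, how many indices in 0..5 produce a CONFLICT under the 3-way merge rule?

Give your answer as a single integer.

Final LEFT:  [bravo, echo, bravo, bravo, echo, golf]
Final RIGHT: [bravo, bravo, alpha, echo, echo, hotel]
i=0: L=bravo R=bravo -> agree -> bravo
i=1: BASE=kilo L=echo R=bravo all differ -> CONFLICT
i=2: L=bravo, R=alpha=BASE -> take LEFT -> bravo
i=3: L=bravo=BASE, R=echo -> take RIGHT -> echo
i=4: L=echo R=echo -> agree -> echo
i=5: L=golf=BASE, R=hotel -> take RIGHT -> hotel
Conflict count: 1

Answer: 1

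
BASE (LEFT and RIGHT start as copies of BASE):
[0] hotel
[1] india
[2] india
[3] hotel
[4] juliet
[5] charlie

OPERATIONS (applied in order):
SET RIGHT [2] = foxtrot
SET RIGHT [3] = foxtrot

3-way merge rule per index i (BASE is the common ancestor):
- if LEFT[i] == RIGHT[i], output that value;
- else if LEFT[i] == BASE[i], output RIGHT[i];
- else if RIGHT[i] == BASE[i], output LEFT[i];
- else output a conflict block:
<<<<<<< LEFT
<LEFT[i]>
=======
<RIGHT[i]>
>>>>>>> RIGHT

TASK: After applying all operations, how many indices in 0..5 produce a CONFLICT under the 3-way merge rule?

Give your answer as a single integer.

Answer: 0

Derivation:
Final LEFT:  [hotel, india, india, hotel, juliet, charlie]
Final RIGHT: [hotel, india, foxtrot, foxtrot, juliet, charlie]
i=0: L=hotel R=hotel -> agree -> hotel
i=1: L=india R=india -> agree -> india
i=2: L=india=BASE, R=foxtrot -> take RIGHT -> foxtrot
i=3: L=hotel=BASE, R=foxtrot -> take RIGHT -> foxtrot
i=4: L=juliet R=juliet -> agree -> juliet
i=5: L=charlie R=charlie -> agree -> charlie
Conflict count: 0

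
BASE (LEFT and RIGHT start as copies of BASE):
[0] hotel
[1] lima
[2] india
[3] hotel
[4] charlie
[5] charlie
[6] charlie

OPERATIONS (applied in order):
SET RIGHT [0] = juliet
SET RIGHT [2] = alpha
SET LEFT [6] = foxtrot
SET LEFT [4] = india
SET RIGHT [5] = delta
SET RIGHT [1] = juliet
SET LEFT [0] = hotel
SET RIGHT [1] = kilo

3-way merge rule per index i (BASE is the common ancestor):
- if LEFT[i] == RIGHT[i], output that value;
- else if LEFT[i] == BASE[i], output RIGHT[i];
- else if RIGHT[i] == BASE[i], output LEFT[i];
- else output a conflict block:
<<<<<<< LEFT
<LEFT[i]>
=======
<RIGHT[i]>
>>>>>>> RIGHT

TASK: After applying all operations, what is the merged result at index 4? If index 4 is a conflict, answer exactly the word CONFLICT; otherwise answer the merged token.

Final LEFT:  [hotel, lima, india, hotel, india, charlie, foxtrot]
Final RIGHT: [juliet, kilo, alpha, hotel, charlie, delta, charlie]
i=0: L=hotel=BASE, R=juliet -> take RIGHT -> juliet
i=1: L=lima=BASE, R=kilo -> take RIGHT -> kilo
i=2: L=india=BASE, R=alpha -> take RIGHT -> alpha
i=3: L=hotel R=hotel -> agree -> hotel
i=4: L=india, R=charlie=BASE -> take LEFT -> india
i=5: L=charlie=BASE, R=delta -> take RIGHT -> delta
i=6: L=foxtrot, R=charlie=BASE -> take LEFT -> foxtrot
Index 4 -> india

Answer: india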